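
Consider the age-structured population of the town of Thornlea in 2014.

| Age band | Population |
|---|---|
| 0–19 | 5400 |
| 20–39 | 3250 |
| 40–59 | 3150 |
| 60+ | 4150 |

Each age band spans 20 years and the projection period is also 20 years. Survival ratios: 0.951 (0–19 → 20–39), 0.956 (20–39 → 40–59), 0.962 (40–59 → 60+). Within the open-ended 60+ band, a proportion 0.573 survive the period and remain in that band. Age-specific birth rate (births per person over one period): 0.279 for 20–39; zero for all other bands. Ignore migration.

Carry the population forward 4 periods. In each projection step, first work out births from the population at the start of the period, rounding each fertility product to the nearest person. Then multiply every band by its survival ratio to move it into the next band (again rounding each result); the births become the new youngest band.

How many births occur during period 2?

1433

Period 1.
Births: 3250 × 0.279 = 907
20–39: 5400 × 0.951 = 5135
40–59: 3250 × 0.956 = 3107
60+: 3150 × 0.962 + 4150 × 0.573 = 3030 + 2378 = 5408
Giving 907 / 5135 / 3107 / 5408.
Period 2.
Births: 5135 × 0.279 = 1433
20–39: 907 × 0.951 = 863
40–59: 5135 × 0.956 = 4909
60+: 3107 × 0.962 + 5408 × 0.573 = 2989 + 3099 = 6088
Giving 1433 / 863 / 4909 / 6088.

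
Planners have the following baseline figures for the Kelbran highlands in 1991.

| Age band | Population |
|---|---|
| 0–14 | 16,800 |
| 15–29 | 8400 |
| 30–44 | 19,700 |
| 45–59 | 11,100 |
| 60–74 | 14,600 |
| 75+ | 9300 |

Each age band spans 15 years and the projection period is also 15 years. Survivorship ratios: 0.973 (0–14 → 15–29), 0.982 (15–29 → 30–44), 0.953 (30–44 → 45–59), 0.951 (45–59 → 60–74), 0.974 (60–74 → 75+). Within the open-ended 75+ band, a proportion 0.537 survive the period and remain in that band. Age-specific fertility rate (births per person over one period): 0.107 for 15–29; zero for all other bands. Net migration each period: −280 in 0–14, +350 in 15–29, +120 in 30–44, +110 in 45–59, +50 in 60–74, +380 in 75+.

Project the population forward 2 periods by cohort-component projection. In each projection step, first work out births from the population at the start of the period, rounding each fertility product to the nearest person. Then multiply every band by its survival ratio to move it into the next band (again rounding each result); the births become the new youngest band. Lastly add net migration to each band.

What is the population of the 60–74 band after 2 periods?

Call the groups 1 to 6, youngest first.
[period 1]
Births: 8400 * 0.107 = 899
Group 2: 16800 * 0.973 = 16346
Group 3: 8400 * 0.982 = 8249
Group 4: 19700 * 0.953 = 18774
Group 5: 11100 * 0.951 = 10556
Group 6: 14600 * 0.974 + 9300 * 0.537 = 14220 + 4994 = 19214
Net migration: Group 1 − 280 → 619; Group 2 + 350 → 16696; Group 3 + 120 → 8369; Group 4 + 110 → 18884; Group 5 + 50 → 10606; Group 6 + 380 → 19594
End of period: [619, 16696, 8369, 18884, 10606, 19594]
[period 2]
Births: 16696 * 0.107 = 1786
Group 2: 619 * 0.973 = 602
Group 3: 16696 * 0.982 = 16395
Group 4: 8369 * 0.953 = 7976
Group 5: 18884 * 0.951 = 17959
Group 6: 10606 * 0.974 + 19594 * 0.537 = 10330 + 10522 = 20852
Net migration: Group 1 − 280 → 1506; Group 2 + 350 → 952; Group 3 + 120 → 16515; Group 4 + 110 → 8086; Group 5 + 50 → 18009; Group 6 + 380 → 21232
End of period: [1506, 952, 16515, 8086, 18009, 21232]

18009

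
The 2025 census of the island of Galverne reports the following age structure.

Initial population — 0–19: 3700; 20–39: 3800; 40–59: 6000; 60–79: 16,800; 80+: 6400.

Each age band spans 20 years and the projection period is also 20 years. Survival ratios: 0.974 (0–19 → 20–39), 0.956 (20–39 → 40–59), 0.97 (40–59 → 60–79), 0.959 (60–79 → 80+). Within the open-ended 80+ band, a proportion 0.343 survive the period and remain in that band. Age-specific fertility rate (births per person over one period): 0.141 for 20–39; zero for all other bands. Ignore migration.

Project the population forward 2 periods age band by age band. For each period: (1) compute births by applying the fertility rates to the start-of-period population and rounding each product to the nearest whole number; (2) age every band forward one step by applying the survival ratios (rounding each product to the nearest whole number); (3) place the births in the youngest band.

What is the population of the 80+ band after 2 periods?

Period 1.
Births: 3800 × 0.141 = 536
20–39: 3700 × 0.974 = 3604
40–59: 3800 × 0.956 = 3633
60–79: 6000 × 0.97 = 5820
80+: 16800 × 0.959 + 6400 × 0.343 = 16111 + 2195 = 18306
Giving 536 / 3604 / 3633 / 5820 / 18306.
Period 2.
Births: 3604 × 0.141 = 508
20–39: 536 × 0.974 = 522
40–59: 3604 × 0.956 = 3445
60–79: 3633 × 0.97 = 3524
80+: 5820 × 0.959 + 18306 × 0.343 = 5581 + 6279 = 11860
Giving 508 / 522 / 3445 / 3524 / 11860.

11860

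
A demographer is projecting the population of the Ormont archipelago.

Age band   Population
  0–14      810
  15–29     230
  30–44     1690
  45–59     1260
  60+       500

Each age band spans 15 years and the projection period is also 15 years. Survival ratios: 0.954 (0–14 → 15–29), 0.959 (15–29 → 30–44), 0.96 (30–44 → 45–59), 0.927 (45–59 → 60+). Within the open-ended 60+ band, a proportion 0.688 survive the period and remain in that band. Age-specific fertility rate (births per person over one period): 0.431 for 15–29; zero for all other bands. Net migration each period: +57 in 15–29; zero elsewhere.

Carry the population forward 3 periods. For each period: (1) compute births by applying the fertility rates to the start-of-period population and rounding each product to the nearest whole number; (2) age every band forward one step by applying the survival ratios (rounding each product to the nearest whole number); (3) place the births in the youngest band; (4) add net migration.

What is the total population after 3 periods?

Numbering the bands 1..5 from youngest to oldest:
[period 1]
Births: 230 * 0.431 = 99
Band 2: 810 * 0.954 = 773
Band 3: 230 * 0.959 = 221
Band 4: 1690 * 0.96 = 1622
Band 5: 1260 * 0.927 + 500 * 0.688 = 1168 + 344 = 1512
Net migration: Band 2 + 57 → 830
End of period: [99, 830, 221, 1622, 1512]
[period 2]
Births: 830 * 0.431 = 358
Band 2: 99 * 0.954 = 94
Band 3: 830 * 0.959 = 796
Band 4: 221 * 0.96 = 212
Band 5: 1622 * 0.927 + 1512 * 0.688 = 1504 + 1040 = 2544
Net migration: Band 2 + 57 → 151
End of period: [358, 151, 796, 212, 2544]
[period 3]
Births: 151 * 0.431 = 65
Band 2: 358 * 0.954 = 342
Band 3: 151 * 0.959 = 145
Band 4: 796 * 0.96 = 764
Band 5: 212 * 0.927 + 2544 * 0.688 = 197 + 1750 = 1947
Net migration: Band 2 + 57 → 399
End of period: [65, 399, 145, 764, 1947]
Total after period 3: 65 + 399 + 145 + 764 + 1947 = 3320

3320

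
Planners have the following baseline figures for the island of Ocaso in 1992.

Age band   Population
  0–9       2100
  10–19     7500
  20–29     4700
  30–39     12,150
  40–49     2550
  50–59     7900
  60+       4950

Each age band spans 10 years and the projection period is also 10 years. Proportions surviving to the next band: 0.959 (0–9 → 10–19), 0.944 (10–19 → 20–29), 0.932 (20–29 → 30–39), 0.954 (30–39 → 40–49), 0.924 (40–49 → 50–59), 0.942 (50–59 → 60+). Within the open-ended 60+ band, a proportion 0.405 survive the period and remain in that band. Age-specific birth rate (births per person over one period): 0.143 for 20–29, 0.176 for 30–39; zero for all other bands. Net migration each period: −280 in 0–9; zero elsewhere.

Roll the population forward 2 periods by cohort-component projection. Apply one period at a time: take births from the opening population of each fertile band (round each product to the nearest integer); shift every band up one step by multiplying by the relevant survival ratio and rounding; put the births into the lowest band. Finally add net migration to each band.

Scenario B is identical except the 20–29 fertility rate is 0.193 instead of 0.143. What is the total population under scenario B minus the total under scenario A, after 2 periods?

After projecting period 1:
Births: 4700 × 0.143 = 672, 12150 × 0.176 = 2138 → 2810
10–19: 2100 × 0.959 = 2014
20–29: 7500 × 0.944 = 7080
30–39: 4700 × 0.932 = 4380
40–49: 12150 × 0.954 = 11591
50–59: 2550 × 0.924 = 2356
60+: 7900 × 0.942 + 4950 × 0.405 = 7442 + 2005 = 9447
Net migration: 0–9 − 280 → 2530
→ [2530, 2014, 7080, 4380, 11591, 2356, 9447]
After projecting period 2:
Births: 7080 × 0.143 = 1012, 4380 × 0.176 = 771 → 1783
10–19: 2530 × 0.959 = 2426
20–29: 2014 × 0.944 = 1901
30–39: 7080 × 0.932 = 6599
40–49: 4380 × 0.954 = 4179
50–59: 11591 × 0.924 = 10710
60+: 2356 × 0.942 + 9447 × 0.405 = 2219 + 3826 = 6045
Net migration: 0–9 − 280 → 1503
→ [1503, 2426, 1901, 6599, 4179, 10710, 6045]
Scenario A total after 2 periods: 33363
Scenario B projection —
After projecting period 1:
Births: 4700 × 0.193 = 907, 12150 × 0.176 = 2138 → 3045
10–19: 2100 × 0.959 = 2014
20–29: 7500 × 0.944 = 7080
30–39: 4700 × 0.932 = 4380
40–49: 12150 × 0.954 = 11591
50–59: 2550 × 0.924 = 2356
60+: 7900 × 0.942 + 4950 × 0.405 = 7442 + 2005 = 9447
Net migration: 0–9 − 280 → 2765
→ [2765, 2014, 7080, 4380, 11591, 2356, 9447]
After projecting period 2:
Births: 7080 × 0.193 = 1366, 4380 × 0.176 = 771 → 2137
10–19: 2765 × 0.959 = 2652
20–29: 2014 × 0.944 = 1901
30–39: 7080 × 0.932 = 6599
40–49: 4380 × 0.954 = 4179
50–59: 11591 × 0.924 = 10710
60+: 2356 × 0.942 + 9447 × 0.405 = 2219 + 3826 = 6045
Net migration: 0–9 − 280 → 1857
→ [1857, 2652, 1901, 6599, 4179, 10710, 6045]
Scenario B total after 2 periods: 33943
Difference B − A = 33943 − 33363 = 580

580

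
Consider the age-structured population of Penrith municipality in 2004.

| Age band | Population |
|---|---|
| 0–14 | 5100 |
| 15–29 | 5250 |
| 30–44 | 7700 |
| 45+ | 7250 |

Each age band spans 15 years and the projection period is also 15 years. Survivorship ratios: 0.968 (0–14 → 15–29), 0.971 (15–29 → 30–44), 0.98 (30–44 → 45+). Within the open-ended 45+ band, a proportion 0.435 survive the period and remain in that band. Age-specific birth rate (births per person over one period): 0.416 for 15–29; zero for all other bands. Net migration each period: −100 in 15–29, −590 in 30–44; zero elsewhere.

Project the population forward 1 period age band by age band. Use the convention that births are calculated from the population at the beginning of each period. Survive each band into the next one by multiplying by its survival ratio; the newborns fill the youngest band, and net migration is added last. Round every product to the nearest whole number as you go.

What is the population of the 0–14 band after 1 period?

Let band 1 be 0–14 through band 4 = 45+.
— Period 1 —
Births: 5250 × 0.416 = 2184
Band 2: 5100 × 0.968 = 4937
Band 3: 5250 × 0.971 = 5098
Band 4: 7700 × 0.98 + 7250 × 0.435 = 7546 + 3154 = 10700
Net migration: Band 2 − 100 → 4837; Band 3 − 590 → 4508
End of period: [2184, 4837, 4508, 10700]

2184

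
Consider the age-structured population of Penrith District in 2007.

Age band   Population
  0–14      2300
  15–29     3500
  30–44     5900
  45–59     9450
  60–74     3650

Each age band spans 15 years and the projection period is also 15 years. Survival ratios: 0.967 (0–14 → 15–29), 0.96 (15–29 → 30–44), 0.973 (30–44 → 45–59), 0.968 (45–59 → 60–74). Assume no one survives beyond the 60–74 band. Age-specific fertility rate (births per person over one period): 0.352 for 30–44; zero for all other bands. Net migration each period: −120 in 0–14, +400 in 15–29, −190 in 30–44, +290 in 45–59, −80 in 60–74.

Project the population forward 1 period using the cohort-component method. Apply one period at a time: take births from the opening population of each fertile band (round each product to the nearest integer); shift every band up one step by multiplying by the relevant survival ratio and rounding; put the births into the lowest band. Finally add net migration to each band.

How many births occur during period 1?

— Period 1 —
Births: 5900 × 0.352 = 2077
15–29: 2300 × 0.967 = 2224
30–44: 3500 × 0.96 = 3360
45–59: 5900 × 0.973 = 5741
60–74: 9450 × 0.968 = 9148
Net migration: 0–14 − 120 → 1957; 15–29 + 400 → 2624; 30–44 − 190 → 3170; 45–59 + 290 → 6031; 60–74 − 80 → 9068
→ [1957, 2624, 3170, 6031, 9068]

2077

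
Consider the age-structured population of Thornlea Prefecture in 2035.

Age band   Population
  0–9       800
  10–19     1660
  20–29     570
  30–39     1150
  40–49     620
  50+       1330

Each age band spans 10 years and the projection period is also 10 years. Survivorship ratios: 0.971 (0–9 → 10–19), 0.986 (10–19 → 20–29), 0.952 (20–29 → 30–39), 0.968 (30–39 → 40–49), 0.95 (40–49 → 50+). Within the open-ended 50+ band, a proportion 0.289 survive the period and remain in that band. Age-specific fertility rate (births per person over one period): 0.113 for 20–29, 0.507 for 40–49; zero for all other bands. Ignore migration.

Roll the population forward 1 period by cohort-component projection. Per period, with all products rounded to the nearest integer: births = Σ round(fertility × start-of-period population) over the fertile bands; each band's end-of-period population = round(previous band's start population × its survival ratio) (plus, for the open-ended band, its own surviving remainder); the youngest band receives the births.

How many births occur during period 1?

378

After projecting period 1:
Births: 570 × 0.113 = 64 ; 620 × 0.507 = 314 → 378
10–19: 800 × 0.971 = 777
20–29: 1660 × 0.986 = 1637
30–39: 570 × 0.952 = 543
40–49: 1150 × 0.968 = 1113
50+: 620 × 0.95 + 1330 × 0.289 = 589 + 384 = 973
→ [378, 777, 1637, 543, 1113, 973]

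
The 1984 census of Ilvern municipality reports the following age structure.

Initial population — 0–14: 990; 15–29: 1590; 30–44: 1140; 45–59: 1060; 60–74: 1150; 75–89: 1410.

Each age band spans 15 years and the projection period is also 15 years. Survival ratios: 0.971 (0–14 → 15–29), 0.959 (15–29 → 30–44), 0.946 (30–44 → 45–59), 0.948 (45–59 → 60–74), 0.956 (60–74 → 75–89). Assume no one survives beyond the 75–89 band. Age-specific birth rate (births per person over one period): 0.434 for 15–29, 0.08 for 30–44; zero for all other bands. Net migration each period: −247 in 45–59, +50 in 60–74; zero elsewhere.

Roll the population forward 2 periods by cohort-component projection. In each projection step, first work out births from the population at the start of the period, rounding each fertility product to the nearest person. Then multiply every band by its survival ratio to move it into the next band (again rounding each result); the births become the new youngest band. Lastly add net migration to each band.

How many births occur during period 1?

Let band 1 be 0–14 through band 6 = 75–89.
After projecting period 1:
Births: 1590 × 0.434 = 690  |  1140 × 0.08 = 91 → 781
Band 2: 990 × 0.971 = 961
Band 3: 1590 × 0.959 = 1525
Band 4: 1140 × 0.946 = 1078
Band 5: 1060 × 0.948 = 1005
Band 6: 1150 × 0.956 = 1099
Net migration: Band 4 − 247 → 831; Band 5 + 50 → 1055
End of period: [781, 961, 1525, 831, 1055, 1099]

781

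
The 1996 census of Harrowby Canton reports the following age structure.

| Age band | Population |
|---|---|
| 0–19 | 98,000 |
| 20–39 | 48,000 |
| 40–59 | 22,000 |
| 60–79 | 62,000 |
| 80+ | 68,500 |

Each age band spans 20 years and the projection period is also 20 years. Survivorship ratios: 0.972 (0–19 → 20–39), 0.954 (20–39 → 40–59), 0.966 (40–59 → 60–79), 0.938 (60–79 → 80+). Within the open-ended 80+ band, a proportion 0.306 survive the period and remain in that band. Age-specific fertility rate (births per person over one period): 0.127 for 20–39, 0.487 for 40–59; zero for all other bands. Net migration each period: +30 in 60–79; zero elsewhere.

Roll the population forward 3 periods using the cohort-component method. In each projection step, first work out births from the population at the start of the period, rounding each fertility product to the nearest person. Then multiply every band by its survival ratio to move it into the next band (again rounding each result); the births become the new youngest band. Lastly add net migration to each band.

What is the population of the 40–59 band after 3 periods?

[period 1]
Births: 48000 × 0.127 = 6096 ; 22000 × 0.487 = 10714 → 16810
20–39: 98000 × 0.972 = 95256
40–59: 48000 × 0.954 = 45792
60–79: 22000 × 0.966 = 21252
80+: 62000 × 0.938 + 68500 × 0.306 = 58156 + 20961 = 79117
Net migration: 60–79 + 30 → 21282
→ [16810, 95256, 45792, 21282, 79117]
[period 2]
Births: 95256 × 0.127 = 12098 ; 45792 × 0.487 = 22301 → 34399
20–39: 16810 × 0.972 = 16339
40–59: 95256 × 0.954 = 90874
60–79: 45792 × 0.966 = 44235
80+: 21282 × 0.938 + 79117 × 0.306 = 19963 + 24210 = 44173
Net migration: 60–79 + 30 → 44265
→ [34399, 16339, 90874, 44265, 44173]
[period 3]
Births: 16339 × 0.127 = 2075 ; 90874 × 0.487 = 44256 → 46331
20–39: 34399 × 0.972 = 33436
40–59: 16339 × 0.954 = 15587
60–79: 90874 × 0.966 = 87784
80+: 44265 × 0.938 + 44173 × 0.306 = 41521 + 13517 = 55038
Net migration: 60–79 + 30 → 87814
→ [46331, 33436, 15587, 87814, 55038]

15587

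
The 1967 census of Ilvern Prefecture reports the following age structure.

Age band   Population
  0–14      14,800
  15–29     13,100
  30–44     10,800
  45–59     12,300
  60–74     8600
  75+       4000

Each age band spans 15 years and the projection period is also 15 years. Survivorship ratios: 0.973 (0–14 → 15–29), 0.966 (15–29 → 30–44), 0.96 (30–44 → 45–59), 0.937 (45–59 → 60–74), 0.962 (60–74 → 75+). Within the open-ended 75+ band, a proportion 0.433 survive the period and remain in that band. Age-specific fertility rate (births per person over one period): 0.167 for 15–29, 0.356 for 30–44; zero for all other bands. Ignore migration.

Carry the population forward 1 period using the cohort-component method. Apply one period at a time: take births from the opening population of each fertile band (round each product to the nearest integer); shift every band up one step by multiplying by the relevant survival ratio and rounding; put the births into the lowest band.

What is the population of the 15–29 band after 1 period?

14400

Let band 1 be 0–14 through band 6 = 75+.
After projecting period 1:
Births: 13100 × 0.167 = 2188, 10800 × 0.356 = 3845 → 6033
Band 2: 14800 × 0.973 = 14400
Band 3: 13100 × 0.966 = 12655
Band 4: 10800 × 0.96 = 10368
Band 5: 12300 × 0.937 = 11525
Band 6: 8600 × 0.962 + 4000 × 0.433 = 8273 + 1732 = 10005
End of period: [6033, 14400, 12655, 10368, 11525, 10005]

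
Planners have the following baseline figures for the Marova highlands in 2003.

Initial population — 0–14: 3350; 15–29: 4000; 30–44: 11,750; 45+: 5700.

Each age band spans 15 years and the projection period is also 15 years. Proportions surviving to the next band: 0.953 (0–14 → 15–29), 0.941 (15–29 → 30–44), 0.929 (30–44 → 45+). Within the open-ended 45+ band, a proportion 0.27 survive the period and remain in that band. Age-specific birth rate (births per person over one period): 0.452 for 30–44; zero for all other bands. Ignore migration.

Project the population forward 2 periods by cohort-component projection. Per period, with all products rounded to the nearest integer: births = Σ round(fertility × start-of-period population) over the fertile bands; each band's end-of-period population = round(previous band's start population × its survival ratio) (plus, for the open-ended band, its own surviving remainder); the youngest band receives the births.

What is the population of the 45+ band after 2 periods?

6860

[period 1]
Births: 11750 * 0.452 = 5311
15–29: 3350 * 0.953 = 3193
30–44: 4000 * 0.941 = 3764
45+: 11750 * 0.929 + 5700 * 0.27 = 10916 + 1539 = 12455
Population now: 0–14=5311, 15–29=3193, 30–44=3764, 45+=12455
[period 2]
Births: 3764 * 0.452 = 1701
15–29: 5311 * 0.953 = 5061
30–44: 3193 * 0.941 = 3005
45+: 3764 * 0.929 + 12455 * 0.27 = 3497 + 3363 = 6860
Population now: 0–14=1701, 15–29=5061, 30–44=3005, 45+=6860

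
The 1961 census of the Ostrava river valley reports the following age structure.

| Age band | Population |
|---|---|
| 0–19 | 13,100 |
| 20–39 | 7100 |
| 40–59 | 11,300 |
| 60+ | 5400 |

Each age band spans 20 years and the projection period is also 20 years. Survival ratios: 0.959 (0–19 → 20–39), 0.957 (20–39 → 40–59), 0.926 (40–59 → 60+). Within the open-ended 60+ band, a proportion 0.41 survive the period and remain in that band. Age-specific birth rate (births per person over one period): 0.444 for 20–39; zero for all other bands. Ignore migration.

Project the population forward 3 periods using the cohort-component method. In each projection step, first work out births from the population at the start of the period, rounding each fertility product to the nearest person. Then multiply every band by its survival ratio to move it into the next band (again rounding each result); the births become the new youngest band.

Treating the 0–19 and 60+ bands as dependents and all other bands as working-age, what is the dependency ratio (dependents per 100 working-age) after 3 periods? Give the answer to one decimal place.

208.5

[period 1]
Births: 7100 * 0.444 = 3152
20–39: 13100 * 0.959 = 12563
40–59: 7100 * 0.957 = 6795
60+: 11300 * 0.926 + 5400 * 0.41 = 10464 + 2214 = 12678
End of period: [3152, 12563, 6795, 12678]
[period 2]
Births: 12563 * 0.444 = 5578
20–39: 3152 * 0.959 = 3023
40–59: 12563 * 0.957 = 12023
60+: 6795 * 0.926 + 12678 * 0.41 = 6292 + 5198 = 11490
End of period: [5578, 3023, 12023, 11490]
[period 3]
Births: 3023 * 0.444 = 1342
20–39: 5578 * 0.959 = 5349
40–59: 3023 * 0.957 = 2893
60+: 12023 * 0.926 + 11490 * 0.41 = 11133 + 4711 = 15844
End of period: [1342, 5349, 2893, 15844]
Dependents (band 0–19 + band 60+) = 1342 + 15844 = 17186; working-age = 8242; ratio = 17186/8242 × 100 = 208.5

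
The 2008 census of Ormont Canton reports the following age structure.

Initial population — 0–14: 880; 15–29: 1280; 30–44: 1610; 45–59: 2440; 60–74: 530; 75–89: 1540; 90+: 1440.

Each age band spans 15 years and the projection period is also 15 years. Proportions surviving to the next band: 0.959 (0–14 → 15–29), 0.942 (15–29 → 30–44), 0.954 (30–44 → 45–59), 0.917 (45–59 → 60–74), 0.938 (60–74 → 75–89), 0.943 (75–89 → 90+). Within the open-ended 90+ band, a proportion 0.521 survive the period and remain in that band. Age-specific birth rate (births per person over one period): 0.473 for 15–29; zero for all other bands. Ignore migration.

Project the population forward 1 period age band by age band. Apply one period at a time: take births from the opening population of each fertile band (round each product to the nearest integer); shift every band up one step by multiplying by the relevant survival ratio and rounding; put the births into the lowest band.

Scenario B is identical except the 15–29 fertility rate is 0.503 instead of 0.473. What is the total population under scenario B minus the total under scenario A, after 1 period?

Call the bands 1 to 7, youngest first.
Period 1:
Births: 1280 × 0.473 = 605
Band 2: 880 × 0.959 = 844
Band 3: 1280 × 0.942 = 1206
Band 4: 1610 × 0.954 = 1536
Band 5: 2440 × 0.917 = 2237
Band 6: 530 × 0.938 = 497
Band 7: 1540 × 0.943 + 1440 × 0.521 = 1452 + 750 = 2202
End of period: [605, 844, 1206, 1536, 2237, 497, 2202]
Scenario A total after 1 period: 9127
Scenario B projection —
Period 1:
Births: 1280 × 0.503 = 644
Band 2: 880 × 0.959 = 844
Band 3: 1280 × 0.942 = 1206
Band 4: 1610 × 0.954 = 1536
Band 5: 2440 × 0.917 = 2237
Band 6: 530 × 0.938 = 497
Band 7: 1540 × 0.943 + 1440 × 0.521 = 1452 + 750 = 2202
End of period: [644, 844, 1206, 1536, 2237, 497, 2202]
Scenario B total after 1 period: 9166
Difference B − A = 9166 − 9127 = 39

39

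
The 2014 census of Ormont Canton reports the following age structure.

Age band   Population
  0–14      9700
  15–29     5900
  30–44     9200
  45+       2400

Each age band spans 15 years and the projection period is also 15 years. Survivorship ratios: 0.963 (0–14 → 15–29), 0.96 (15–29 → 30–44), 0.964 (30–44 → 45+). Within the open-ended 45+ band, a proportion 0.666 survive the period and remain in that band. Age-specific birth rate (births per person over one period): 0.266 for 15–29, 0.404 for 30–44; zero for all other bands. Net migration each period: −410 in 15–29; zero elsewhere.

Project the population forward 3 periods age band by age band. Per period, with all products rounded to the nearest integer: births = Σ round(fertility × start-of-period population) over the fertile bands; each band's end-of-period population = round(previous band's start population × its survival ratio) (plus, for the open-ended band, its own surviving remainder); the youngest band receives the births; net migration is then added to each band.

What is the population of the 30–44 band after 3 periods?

4493

Numbering the bands 1..4 from youngest to oldest:
After projecting period 1:
Births: 5900 × 0.266 = 1569 ; 9200 × 0.404 = 3717 — total 5286
Band 2: 9700 × 0.963 = 9341
Band 3: 5900 × 0.96 = 5664
Band 4: 9200 × 0.964 + 2400 × 0.666 = 8869 + 1598 = 10467
Net migration: Band 2 − 410 → 8931
End of period: [5286, 8931, 5664, 10467]
After projecting period 2:
Births: 8931 × 0.266 = 2376 ; 5664 × 0.404 = 2288 — total 4664
Band 2: 5286 × 0.963 = 5090
Band 3: 8931 × 0.96 = 8574
Band 4: 5664 × 0.964 + 10467 × 0.666 = 5460 + 6971 = 12431
Net migration: Band 2 − 410 → 4680
End of period: [4664, 4680, 8574, 12431]
After projecting period 3:
Births: 4680 × 0.266 = 1245 ; 8574 × 0.404 = 3464 — total 4709
Band 2: 4664 × 0.963 = 4491
Band 3: 4680 × 0.96 = 4493
Band 4: 8574 × 0.964 + 12431 × 0.666 = 8265 + 8279 = 16544
Net migration: Band 2 − 410 → 4081
End of period: [4709, 4081, 4493, 16544]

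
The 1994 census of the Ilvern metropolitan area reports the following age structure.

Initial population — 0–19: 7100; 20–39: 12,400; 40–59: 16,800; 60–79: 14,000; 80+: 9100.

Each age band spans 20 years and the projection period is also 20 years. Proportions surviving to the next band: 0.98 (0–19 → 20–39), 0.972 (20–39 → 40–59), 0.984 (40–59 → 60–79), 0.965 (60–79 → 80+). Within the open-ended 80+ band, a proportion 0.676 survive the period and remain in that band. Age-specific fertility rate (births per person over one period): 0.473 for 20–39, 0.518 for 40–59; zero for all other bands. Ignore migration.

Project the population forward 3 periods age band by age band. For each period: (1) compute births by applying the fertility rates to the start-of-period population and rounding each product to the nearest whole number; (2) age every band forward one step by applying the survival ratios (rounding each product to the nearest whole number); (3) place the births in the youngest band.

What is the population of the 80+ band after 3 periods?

— Period 1 —
Births: 12400 * 0.473 = 5865, 16800 * 0.518 = 8702 ⇒ total 14567
20–39: 7100 * 0.98 = 6958
40–59: 12400 * 0.972 = 12053
60–79: 16800 * 0.984 = 16531
80+: 14000 * 0.965 + 9100 * 0.676 = 13510 + 6152 = 19662
End of period: [14567, 6958, 12053, 16531, 19662]
— Period 2 —
Births: 6958 * 0.473 = 3291, 12053 * 0.518 = 6243 ⇒ total 9534
20–39: 14567 * 0.98 = 14276
40–59: 6958 * 0.972 = 6763
60–79: 12053 * 0.984 = 11860
80+: 16531 * 0.965 + 19662 * 0.676 = 15952 + 13292 = 29244
End of period: [9534, 14276, 6763, 11860, 29244]
— Period 3 —
Births: 14276 * 0.473 = 6753, 6763 * 0.518 = 3503 ⇒ total 10256
20–39: 9534 * 0.98 = 9343
40–59: 14276 * 0.972 = 13876
60–79: 6763 * 0.984 = 6655
80+: 11860 * 0.965 + 29244 * 0.676 = 11445 + 19769 = 31214
End of period: [10256, 9343, 13876, 6655, 31214]

31214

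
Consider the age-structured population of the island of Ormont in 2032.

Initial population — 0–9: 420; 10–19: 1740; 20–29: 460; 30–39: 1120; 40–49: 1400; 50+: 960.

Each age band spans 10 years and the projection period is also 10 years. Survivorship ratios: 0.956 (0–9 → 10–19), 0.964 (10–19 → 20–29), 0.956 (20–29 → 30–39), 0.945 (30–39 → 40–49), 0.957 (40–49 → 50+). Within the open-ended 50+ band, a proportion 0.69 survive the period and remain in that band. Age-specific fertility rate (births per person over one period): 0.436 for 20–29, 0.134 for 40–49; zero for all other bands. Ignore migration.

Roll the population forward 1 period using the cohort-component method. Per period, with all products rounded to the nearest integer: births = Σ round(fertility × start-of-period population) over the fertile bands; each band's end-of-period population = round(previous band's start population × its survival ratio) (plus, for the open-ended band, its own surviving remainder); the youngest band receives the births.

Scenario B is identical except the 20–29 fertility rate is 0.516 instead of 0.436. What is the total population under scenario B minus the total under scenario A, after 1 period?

36

[period 1]
Births: 460 * 0.436 = 201  |  1400 * 0.134 = 188 → 389
10–19: 420 * 0.956 = 402
20–29: 1740 * 0.964 = 1677
30–39: 460 * 0.956 = 440
40–49: 1120 * 0.945 = 1058
50+: 1400 * 0.957 + 960 * 0.69 = 1340 + 662 = 2002
Giving 389 / 402 / 1677 / 440 / 1058 / 2002.
Scenario A total after 1 period: 5968
Scenario B projection —
[period 1]
Births: 460 * 0.516 = 237  |  1400 * 0.134 = 188 → 425
10–19: 420 * 0.956 = 402
20–29: 1740 * 0.964 = 1677
30–39: 460 * 0.956 = 440
40–49: 1120 * 0.945 = 1058
50+: 1400 * 0.957 + 960 * 0.69 = 1340 + 662 = 2002
Giving 425 / 402 / 1677 / 440 / 1058 / 2002.
Scenario B total after 1 period: 6004
Difference B − A = 6004 − 5968 = 36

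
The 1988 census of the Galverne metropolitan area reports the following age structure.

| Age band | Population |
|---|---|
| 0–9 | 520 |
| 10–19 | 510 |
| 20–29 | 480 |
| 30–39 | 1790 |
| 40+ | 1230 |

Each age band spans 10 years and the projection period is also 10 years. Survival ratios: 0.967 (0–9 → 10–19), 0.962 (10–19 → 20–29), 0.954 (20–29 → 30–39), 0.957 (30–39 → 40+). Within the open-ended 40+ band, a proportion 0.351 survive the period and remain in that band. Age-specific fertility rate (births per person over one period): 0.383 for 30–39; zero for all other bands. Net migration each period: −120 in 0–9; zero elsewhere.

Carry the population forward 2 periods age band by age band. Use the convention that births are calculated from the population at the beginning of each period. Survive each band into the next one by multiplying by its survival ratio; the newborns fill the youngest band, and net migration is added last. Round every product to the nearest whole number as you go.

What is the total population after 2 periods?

2745

[period 1]
Births: 1790 × 0.383 = 686
10–19: 520 × 0.967 = 503
20–29: 510 × 0.962 = 491
30–39: 480 × 0.954 = 458
40+: 1790 × 0.957 + 1230 × 0.351 = 1713 + 432 = 2145
Net migration: 0–9 − 120 → 566
→ [566, 503, 491, 458, 2145]
[period 2]
Births: 458 × 0.383 = 175
10–19: 566 × 0.967 = 547
20–29: 503 × 0.962 = 484
30–39: 491 × 0.954 = 468
40+: 458 × 0.957 + 2145 × 0.351 = 438 + 753 = 1191
Net migration: 0–9 − 120 → 55
→ [55, 547, 484, 468, 1191]
Total after period 2: 55 + 547 + 484 + 468 + 1191 = 2745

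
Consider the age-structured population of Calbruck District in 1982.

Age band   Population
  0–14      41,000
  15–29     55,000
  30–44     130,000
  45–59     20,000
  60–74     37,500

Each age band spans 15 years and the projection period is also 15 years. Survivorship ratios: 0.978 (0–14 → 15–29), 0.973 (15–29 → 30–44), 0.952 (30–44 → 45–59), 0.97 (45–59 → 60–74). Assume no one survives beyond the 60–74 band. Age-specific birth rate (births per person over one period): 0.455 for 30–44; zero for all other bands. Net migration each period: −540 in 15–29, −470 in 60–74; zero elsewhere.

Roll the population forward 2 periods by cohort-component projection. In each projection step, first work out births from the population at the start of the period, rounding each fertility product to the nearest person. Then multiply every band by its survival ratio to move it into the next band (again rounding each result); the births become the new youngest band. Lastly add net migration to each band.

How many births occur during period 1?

59150

(Groups numbered youngest = 1 to oldest = 5.)
Period 1:
Births: 130000 * 0.455 = 59150
Group 2: 41000 * 0.978 = 40098
Group 3: 55000 * 0.973 = 53515
Group 4: 130000 * 0.952 = 123760
Group 5: 20000 * 0.97 = 19400
Net migration: Group 2 − 540 → 39558; Group 5 − 470 → 18930
Giving 59150 / 39558 / 53515 / 123760 / 18930.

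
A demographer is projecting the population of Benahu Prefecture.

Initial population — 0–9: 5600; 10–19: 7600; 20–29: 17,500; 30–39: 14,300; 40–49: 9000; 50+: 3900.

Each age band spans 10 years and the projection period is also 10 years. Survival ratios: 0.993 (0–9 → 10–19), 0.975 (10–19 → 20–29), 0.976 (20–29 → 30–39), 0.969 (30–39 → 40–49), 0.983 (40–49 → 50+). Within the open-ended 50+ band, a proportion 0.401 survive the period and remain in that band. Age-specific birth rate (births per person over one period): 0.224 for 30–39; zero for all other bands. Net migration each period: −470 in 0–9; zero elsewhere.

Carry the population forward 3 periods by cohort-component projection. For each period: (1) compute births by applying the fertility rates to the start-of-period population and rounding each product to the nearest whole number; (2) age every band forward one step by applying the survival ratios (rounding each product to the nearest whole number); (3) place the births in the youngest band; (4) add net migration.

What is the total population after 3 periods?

— Period 1 —
Births: 14300 × 0.224 = 3203
10–19: 5600 × 0.993 = 5561
20–29: 7600 × 0.975 = 7410
30–39: 17500 × 0.976 = 17080
40–49: 14300 × 0.969 = 13857
50+: 9000 × 0.983 + 3900 × 0.401 = 8847 + 1564 = 10411
Net migration: 0–9 − 470 → 2733
→ [2733, 5561, 7410, 17080, 13857, 10411]
— Period 2 —
Births: 17080 × 0.224 = 3826
10–19: 2733 × 0.993 = 2714
20–29: 5561 × 0.975 = 5422
30–39: 7410 × 0.976 = 7232
40–49: 17080 × 0.969 = 16551
50+: 13857 × 0.983 + 10411 × 0.401 = 13621 + 4175 = 17796
Net migration: 0–9 − 470 → 3356
→ [3356, 2714, 5422, 7232, 16551, 17796]
— Period 3 —
Births: 7232 × 0.224 = 1620
10–19: 3356 × 0.993 = 3333
20–29: 2714 × 0.975 = 2646
30–39: 5422 × 0.976 = 5292
40–49: 7232 × 0.969 = 7008
50+: 16551 × 0.983 + 17796 × 0.401 = 16270 + 7136 = 23406
Net migration: 0–9 − 470 → 1150
→ [1150, 3333, 2646, 5292, 7008, 23406]
Total after period 3: 1150 + 3333 + 2646 + 5292 + 7008 + 23406 = 42835

42835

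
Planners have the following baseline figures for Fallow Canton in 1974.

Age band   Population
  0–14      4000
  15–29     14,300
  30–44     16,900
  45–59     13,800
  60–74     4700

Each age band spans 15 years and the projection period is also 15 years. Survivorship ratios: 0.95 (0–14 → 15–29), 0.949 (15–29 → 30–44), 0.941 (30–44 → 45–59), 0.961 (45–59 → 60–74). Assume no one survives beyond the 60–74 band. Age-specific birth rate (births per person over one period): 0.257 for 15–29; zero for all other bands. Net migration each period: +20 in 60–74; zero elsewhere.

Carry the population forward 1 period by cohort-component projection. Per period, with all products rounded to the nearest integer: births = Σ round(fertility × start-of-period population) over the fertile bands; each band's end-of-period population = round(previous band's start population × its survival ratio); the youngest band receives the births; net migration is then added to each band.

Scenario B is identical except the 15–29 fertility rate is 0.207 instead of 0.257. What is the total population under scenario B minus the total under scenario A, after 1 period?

-715

Let band 1 be 0–14 through band 5 = 60–74.
[period 1]
Births: 14300 × 0.257 = 3675
Band 2: 4000 × 0.95 = 3800
Band 3: 14300 × 0.949 = 13571
Band 4: 16900 × 0.941 = 15903
Band 5: 13800 × 0.961 = 13262
Net migration: Band 5 + 20 → 13282
Giving 3675 / 3800 / 13571 / 15903 / 13282.
Scenario A total after 1 period: 50231
Scenario B projection —
[period 1]
Births: 14300 × 0.207 = 2960
Band 2: 4000 × 0.95 = 3800
Band 3: 14300 × 0.949 = 13571
Band 4: 16900 × 0.941 = 15903
Band 5: 13800 × 0.961 = 13262
Net migration: Band 5 + 20 → 13282
Giving 2960 / 3800 / 13571 / 15903 / 13282.
Scenario B total after 1 period: 49516
Difference B − A = 49516 − 50231 = -715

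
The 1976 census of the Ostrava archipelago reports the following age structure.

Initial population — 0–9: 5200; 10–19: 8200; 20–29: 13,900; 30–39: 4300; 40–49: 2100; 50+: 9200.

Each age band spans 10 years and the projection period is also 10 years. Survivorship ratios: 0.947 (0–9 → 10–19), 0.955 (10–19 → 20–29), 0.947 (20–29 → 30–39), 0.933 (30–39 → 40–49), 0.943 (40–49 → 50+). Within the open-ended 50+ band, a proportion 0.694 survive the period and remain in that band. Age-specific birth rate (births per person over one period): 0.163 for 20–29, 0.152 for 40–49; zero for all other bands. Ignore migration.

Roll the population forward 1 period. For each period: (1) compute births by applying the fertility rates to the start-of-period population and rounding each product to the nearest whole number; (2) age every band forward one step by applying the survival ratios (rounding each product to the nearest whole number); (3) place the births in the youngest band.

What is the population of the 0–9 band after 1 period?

2585

— Period 1 —
Births: 13900 * 0.163 = 2266, 2100 * 0.152 = 319 ⇒ total 2585
10–19: 5200 * 0.947 = 4924
20–29: 8200 * 0.955 = 7831
30–39: 13900 * 0.947 = 13163
40–49: 4300 * 0.933 = 4012
50+: 2100 * 0.943 + 9200 * 0.694 = 1980 + 6385 = 8365
Giving 2585 / 4924 / 7831 / 13163 / 4012 / 8365.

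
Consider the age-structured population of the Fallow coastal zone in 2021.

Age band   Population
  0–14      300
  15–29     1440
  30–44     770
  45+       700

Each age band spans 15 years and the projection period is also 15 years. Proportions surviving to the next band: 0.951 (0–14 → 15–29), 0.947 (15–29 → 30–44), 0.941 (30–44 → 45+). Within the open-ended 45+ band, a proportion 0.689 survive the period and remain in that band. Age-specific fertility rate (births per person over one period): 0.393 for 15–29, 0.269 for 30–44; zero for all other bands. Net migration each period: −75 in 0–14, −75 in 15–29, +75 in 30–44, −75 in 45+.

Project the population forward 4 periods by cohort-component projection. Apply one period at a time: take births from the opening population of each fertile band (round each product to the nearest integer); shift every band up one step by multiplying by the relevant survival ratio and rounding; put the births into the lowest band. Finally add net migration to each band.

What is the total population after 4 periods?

(Groups numbered youngest = 1 to oldest = 4.)
[period 1]
Births: 1440 × 0.393 = 566  |  770 × 0.269 = 207 → 773
Group 2: 300 × 0.951 = 285
Group 3: 1440 × 0.947 = 1364
Group 4: 770 × 0.941 + 700 × 0.689 = 725 + 482 = 1207
Net migration: Group 1 − 75 → 698; Group 2 − 75 → 210; Group 3 + 75 → 1439; Group 4 − 75 → 1132
Giving 698 / 210 / 1439 / 1132.
[period 2]
Births: 210 × 0.393 = 83  |  1439 × 0.269 = 387 → 470
Group 2: 698 × 0.951 = 664
Group 3: 210 × 0.947 = 199
Group 4: 1439 × 0.941 + 1132 × 0.689 = 1354 + 780 = 2134
Net migration: Group 1 − 75 → 395; Group 2 − 75 → 589; Group 3 + 75 → 274; Group 4 − 75 → 2059
Giving 395 / 589 / 274 / 2059.
[period 3]
Births: 589 × 0.393 = 231  |  274 × 0.269 = 74 → 305
Group 2: 395 × 0.951 = 376
Group 3: 589 × 0.947 = 558
Group 4: 274 × 0.941 + 2059 × 0.689 = 258 + 1419 = 1677
Net migration: Group 1 − 75 → 230; Group 2 − 75 → 301; Group 3 + 75 → 633; Group 4 − 75 → 1602
Giving 230 / 301 / 633 / 1602.
[period 4]
Births: 301 × 0.393 = 118  |  633 × 0.269 = 170 → 288
Group 2: 230 × 0.951 = 219
Group 3: 301 × 0.947 = 285
Group 4: 633 × 0.941 + 1602 × 0.689 = 596 + 1104 = 1700
Net migration: Group 1 − 75 → 213; Group 2 − 75 → 144; Group 3 + 75 → 360; Group 4 − 75 → 1625
Giving 213 / 144 / 360 / 1625.
Total after period 4: 213 + 144 + 360 + 1625 = 2342

2342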